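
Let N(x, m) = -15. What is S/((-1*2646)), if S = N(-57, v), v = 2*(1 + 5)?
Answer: 5/882 ≈ 0.0056689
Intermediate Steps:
v = 12 (v = 2*6 = 12)
S = -15
S/((-1*2646)) = -15/((-1*2646)) = -15/(-2646) = -15*(-1/2646) = 5/882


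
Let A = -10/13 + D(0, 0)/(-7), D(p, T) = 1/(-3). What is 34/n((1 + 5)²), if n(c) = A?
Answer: -9282/197 ≈ -47.117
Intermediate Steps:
D(p, T) = -⅓
A = -197/273 (A = -10/13 - ⅓/(-7) = -10*1/13 - ⅓*(-⅐) = -10/13 + 1/21 = -197/273 ≈ -0.72161)
n(c) = -197/273
34/n((1 + 5)²) = 34/(-197/273) = 34*(-273/197) = -9282/197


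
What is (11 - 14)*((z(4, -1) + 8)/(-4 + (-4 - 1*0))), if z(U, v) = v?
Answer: 21/8 ≈ 2.6250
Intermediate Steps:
(11 - 14)*((z(4, -1) + 8)/(-4 + (-4 - 1*0))) = (11 - 14)*((-1 + 8)/(-4 + (-4 - 1*0))) = -21/(-4 + (-4 + 0)) = -21/(-4 - 4) = -21/(-8) = -21*(-1)/8 = -3*(-7/8) = 21/8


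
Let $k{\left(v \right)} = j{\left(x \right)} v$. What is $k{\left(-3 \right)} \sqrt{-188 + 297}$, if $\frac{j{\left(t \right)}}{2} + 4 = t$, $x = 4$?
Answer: $0$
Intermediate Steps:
$j{\left(t \right)} = -8 + 2 t$
$k{\left(v \right)} = 0$ ($k{\left(v \right)} = \left(-8 + 2 \cdot 4\right) v = \left(-8 + 8\right) v = 0 v = 0$)
$k{\left(-3 \right)} \sqrt{-188 + 297} = 0 \sqrt{-188 + 297} = 0 \sqrt{109} = 0$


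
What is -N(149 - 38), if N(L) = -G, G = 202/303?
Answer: ⅔ ≈ 0.66667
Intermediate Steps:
G = ⅔ (G = 202*(1/303) = ⅔ ≈ 0.66667)
N(L) = -⅔ (N(L) = -1*⅔ = -⅔)
-N(149 - 38) = -1*(-⅔) = ⅔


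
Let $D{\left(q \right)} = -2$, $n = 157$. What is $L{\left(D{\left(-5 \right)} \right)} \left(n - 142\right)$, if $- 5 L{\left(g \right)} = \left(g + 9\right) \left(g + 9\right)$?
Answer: $-147$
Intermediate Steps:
$L{\left(g \right)} = - \frac{\left(9 + g\right)^{2}}{5}$ ($L{\left(g \right)} = - \frac{\left(g + 9\right) \left(g + 9\right)}{5} = - \frac{\left(9 + g\right) \left(9 + g\right)}{5} = - \frac{\left(9 + g\right)^{2}}{5}$)
$L{\left(D{\left(-5 \right)} \right)} \left(n - 142\right) = - \frac{\left(9 - 2\right)^{2}}{5} \left(157 - 142\right) = - \frac{7^{2}}{5} \cdot 15 = \left(- \frac{1}{5}\right) 49 \cdot 15 = \left(- \frac{49}{5}\right) 15 = -147$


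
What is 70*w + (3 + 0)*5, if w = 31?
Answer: 2185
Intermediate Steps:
70*w + (3 + 0)*5 = 70*31 + (3 + 0)*5 = 2170 + 3*5 = 2170 + 15 = 2185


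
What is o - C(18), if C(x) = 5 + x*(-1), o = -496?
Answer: -483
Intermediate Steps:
C(x) = 5 - x
o - C(18) = -496 - (5 - 1*18) = -496 - (5 - 18) = -496 - 1*(-13) = -496 + 13 = -483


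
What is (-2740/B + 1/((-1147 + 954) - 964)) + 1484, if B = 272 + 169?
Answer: 754021087/510237 ≈ 1477.8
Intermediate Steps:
B = 441
(-2740/B + 1/((-1147 + 954) - 964)) + 1484 = (-2740/441 + 1/((-1147 + 954) - 964)) + 1484 = (-2740*1/441 + 1/(-193 - 964)) + 1484 = (-2740/441 + 1/(-1157)) + 1484 = (-2740/441 - 1/1157) + 1484 = -3170621/510237 + 1484 = 754021087/510237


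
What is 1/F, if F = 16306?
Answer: 1/16306 ≈ 6.1327e-5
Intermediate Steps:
1/F = 1/16306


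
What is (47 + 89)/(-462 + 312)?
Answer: -68/75 ≈ -0.90667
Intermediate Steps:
(47 + 89)/(-462 + 312) = 136/(-150) = 136*(-1/150) = -68/75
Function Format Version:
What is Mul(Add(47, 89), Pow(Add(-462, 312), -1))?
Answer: Rational(-68, 75) ≈ -0.90667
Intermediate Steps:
Mul(Add(47, 89), Pow(Add(-462, 312), -1)) = Mul(136, Pow(-150, -1)) = Mul(136, Rational(-1, 150)) = Rational(-68, 75)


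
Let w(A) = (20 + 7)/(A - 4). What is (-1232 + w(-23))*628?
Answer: -774324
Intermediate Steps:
w(A) = 27/(-4 + A)
(-1232 + w(-23))*628 = (-1232 + 27/(-4 - 23))*628 = (-1232 + 27/(-27))*628 = (-1232 + 27*(-1/27))*628 = (-1232 - 1)*628 = -1233*628 = -774324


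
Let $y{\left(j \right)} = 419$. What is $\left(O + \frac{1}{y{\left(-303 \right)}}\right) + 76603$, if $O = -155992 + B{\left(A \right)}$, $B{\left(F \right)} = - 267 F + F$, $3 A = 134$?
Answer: $- \frac{114726806}{1257} \approx -91270.0$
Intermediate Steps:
$A = \frac{134}{3}$ ($A = \frac{1}{3} \cdot 134 = \frac{134}{3} \approx 44.667$)
$B{\left(F \right)} = - 266 F$
$O = - \frac{503620}{3}$ ($O = -155992 - \frac{35644}{3} = - \frac{503620}{3} \approx -1.6787 \cdot 10^{5}$)
$\left(O + \frac{1}{y{\left(-303 \right)}}\right) + 76603 = \left(- \frac{503620}{3} + \frac{1}{419}\right) + 76603 = - \frac{211016777}{1257} + 76603 = - \frac{114726806}{1257}$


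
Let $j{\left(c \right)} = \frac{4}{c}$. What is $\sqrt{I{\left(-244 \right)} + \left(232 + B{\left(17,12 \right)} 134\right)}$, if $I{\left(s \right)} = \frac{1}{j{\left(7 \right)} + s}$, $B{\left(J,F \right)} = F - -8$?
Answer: $\frac{\sqrt{2113829466}}{852} \approx 53.963$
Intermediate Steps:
$B{\left(J,F \right)} = 8 + F$ ($B{\left(J,F \right)} = F + 8 = 8 + F$)
$I{\left(s \right)} = \frac{1}{\frac{4}{7} + s}$
$\sqrt{I{\left(-244 \right)} + \left(232 + B{\left(17,12 \right)} 134\right)} = \sqrt{\frac{7}{4 + 7 \left(-244\right)} + \left(232 + \left(8 + 12\right) 134\right)} = \sqrt{\frac{7}{4 - 1708} + \left(232 + 20 \cdot 134\right)} = \sqrt{\frac{7}{-1704} + \left(232 + 2680\right)} = \sqrt{7 \left(- \frac{1}{1704}\right) + 2912} = \sqrt{- \frac{7}{1704} + 2912} = \sqrt{\frac{4962041}{1704}} = \frac{\sqrt{2113829466}}{852}$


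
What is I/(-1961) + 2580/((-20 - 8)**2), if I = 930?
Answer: 1082565/384356 ≈ 2.8166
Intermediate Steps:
I/(-1961) + 2580/((-20 - 8)**2) = 930/(-1961) + 2580/((-20 - 8)**2) = 930*(-1/1961) + 2580/((-28)**2) = -930/1961 + 2580/784 = -930/1961 + 2580*(1/784) = -930/1961 + 645/196 = 1082565/384356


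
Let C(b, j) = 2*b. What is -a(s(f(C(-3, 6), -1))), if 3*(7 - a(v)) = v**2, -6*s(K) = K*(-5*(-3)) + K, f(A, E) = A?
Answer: 235/3 ≈ 78.333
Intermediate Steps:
s(K) = -8*K/3 (s(K) = -(K*(-5*(-3)) + K)/6 = -(K*15 + K)/6 = -(15*K + K)/6 = -8*K/3)
a(v) = 7 - v**2/3
-a(s(f(C(-3, 6), -1))) = -(7 - (-16*(-3)/3)**2/3) = -(7 - (-8/3*(-6))**2/3) = -(7 - 1/3*16**2) = -(7 - 1/3*256) = -(7 - 256/3) = -1*(-235/3) = 235/3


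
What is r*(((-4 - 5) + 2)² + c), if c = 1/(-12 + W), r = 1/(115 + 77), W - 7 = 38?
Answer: 809/3168 ≈ 0.25537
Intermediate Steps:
W = 45 (W = 7 + 38 = 45)
r = 1/192 ≈ 0.0052083
c = 1/33 (c = 1/(-12 + 45) = 1/33 ≈ 0.030303)
r*(((-4 - 5) + 2)² + c) = (((-4 - 5) + 2)² + 1/33)/192 = ((-9 + 2)² + 1/33)/192 = ((-7)² + 1/33)/192 = (49 + 1/33)/192 = (1/192)*(1618/33) = 809/3168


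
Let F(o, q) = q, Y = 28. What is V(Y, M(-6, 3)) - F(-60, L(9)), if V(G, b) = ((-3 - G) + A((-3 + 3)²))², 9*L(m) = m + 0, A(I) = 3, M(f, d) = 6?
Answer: 783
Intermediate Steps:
L(m) = m/9 (L(m) = (m + 0)/9 = m/9)
V(G, b) = G² (V(G, b) = ((-3 - G) + 3)² = (-G)² = G²)
V(Y, M(-6, 3)) - F(-60, L(9)) = 28² - 9/9 = 784 - 1*1 = 784 - 1 = 783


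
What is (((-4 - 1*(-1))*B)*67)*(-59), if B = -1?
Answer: -11859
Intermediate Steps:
(((-4 - 1*(-1))*B)*67)*(-59) = (((-4 - 1*(-1))*(-1))*67)*(-59) = (((-4 + 1)*(-1))*67)*(-59) = (-3*(-1)*67)*(-59) = (3*67)*(-59) = 201*(-59) = -11859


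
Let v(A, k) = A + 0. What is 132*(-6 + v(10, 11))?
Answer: 528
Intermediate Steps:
v(A, k) = A
132*(-6 + v(10, 11)) = 132*(-6 + 10) = 132*4 = 528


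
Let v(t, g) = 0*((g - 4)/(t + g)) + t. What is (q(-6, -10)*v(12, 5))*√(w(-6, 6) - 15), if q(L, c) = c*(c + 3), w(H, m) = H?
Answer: 840*I*√21 ≈ 3849.4*I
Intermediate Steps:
q(L, c) = c*(3 + c)
v(t, g) = t (v(t, g) = 0*((-4 + g)/(g + t)) + t = 0 + t = t)
(q(-6, -10)*v(12, 5))*√(w(-6, 6) - 15) = (-10*(3 - 10)*12)*√(-6 - 15) = (-10*(-7)*12)*√(-21) = (70*12)*(I*√21) = 840*(I*√21) = 840*I*√21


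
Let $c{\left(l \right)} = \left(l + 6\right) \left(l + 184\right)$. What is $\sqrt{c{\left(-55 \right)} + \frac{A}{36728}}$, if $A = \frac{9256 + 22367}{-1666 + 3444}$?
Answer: $\frac{i \sqrt{104451914667471}}{128548} \approx 79.505 i$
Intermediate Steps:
$c{\left(l \right)} = \left(6 + l\right) \left(184 + l\right)$
$A = \frac{249}{14}$ ($A = \frac{31623}{1778} = 31623 \cdot \frac{1}{1778} = \frac{249}{14} \approx 17.786$)
$\sqrt{c{\left(-55 \right)} + \frac{A}{36728}} = \sqrt{\left(1104 + \left(-55\right)^{2} + 190 \left(-55\right)\right) + \frac{249}{14 \cdot 36728}} = \sqrt{\left(1104 + 3025 - 10450\right) + \frac{249}{14} \cdot \frac{1}{36728}} = \sqrt{-6321 + \frac{249}{514192}} = \sqrt{- \frac{3250207383}{514192}} = \frac{i \sqrt{104451914667471}}{128548}$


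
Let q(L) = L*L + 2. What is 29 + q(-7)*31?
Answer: 1610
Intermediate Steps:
q(L) = 2 + L² (q(L) = L² + 2 = 2 + L²)
29 + q(-7)*31 = 29 + (2 + (-7)²)*31 = 29 + (2 + 49)*31 = 29 + 51*31 = 29 + 1581 = 1610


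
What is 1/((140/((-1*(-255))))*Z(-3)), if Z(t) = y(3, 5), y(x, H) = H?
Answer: 51/140 ≈ 0.36429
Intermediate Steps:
Z(t) = 5
1/((140/((-1*(-255))))*Z(-3)) = 1/((140/((-1*(-255))))*5) = 1/((140/255)*5) = 1/((140*(1/255))*5) = 1/((28/51)*5) = 1/(140/51) = 51/140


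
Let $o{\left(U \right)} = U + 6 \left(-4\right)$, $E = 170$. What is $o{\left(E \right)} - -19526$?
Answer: $19672$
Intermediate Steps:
$o{\left(U \right)} = -24 + U$ ($o{\left(U \right)} = U - 24 = -24 + U$)
$o{\left(E \right)} - -19526 = \left(-24 + 170\right) - -19526 = 146 + 19526 = 19672$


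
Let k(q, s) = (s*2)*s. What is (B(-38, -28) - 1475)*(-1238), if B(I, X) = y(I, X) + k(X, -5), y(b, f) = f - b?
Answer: 1751770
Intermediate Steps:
k(q, s) = 2*s² (k(q, s) = (2*s)*s = 2*s²)
B(I, X) = 50 + X - I (B(I, X) = (X - I) + 2*(-5)² = (X - I) + 2*25 = (X - I) + 50 = 50 + X - I)
(B(-38, -28) - 1475)*(-1238) = ((50 - 28 - 1*(-38)) - 1475)*(-1238) = ((50 - 28 + 38) - 1475)*(-1238) = (60 - 1475)*(-1238) = -1415*(-1238) = 1751770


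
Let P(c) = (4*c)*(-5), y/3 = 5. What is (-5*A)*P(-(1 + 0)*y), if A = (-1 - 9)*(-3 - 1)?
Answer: -60000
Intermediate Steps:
y = 15 (y = 3*5 = 15)
A = 40 (A = -10*(-4) = 40)
P(c) = -20*c
(-5*A)*P(-(1 + 0)*y) = (-5*40)*(-(-20)*(1 + 0)*15) = -(-4000)*(-15) = -200*300 = -60000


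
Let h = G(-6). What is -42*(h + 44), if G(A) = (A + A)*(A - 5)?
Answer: -7392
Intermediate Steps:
G(A) = 2*A*(-5 + A) (G(A) = (2*A)*(-5 + A) = 2*A*(-5 + A))
h = 132 (h = 2*(-6)*(-5 - 6) = 2*(-6)*(-11) = 132)
-42*(h + 44) = -42*(132 + 44) = -42*176 = -7392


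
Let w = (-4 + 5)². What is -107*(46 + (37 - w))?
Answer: -8774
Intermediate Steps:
w = 1 (w = 1² = 1)
-107*(46 + (37 - w)) = -107*(46 + (37 - 1*1)) = -107*(46 + (37 - 1)) = -107*(46 + 36) = -107*82 = -8774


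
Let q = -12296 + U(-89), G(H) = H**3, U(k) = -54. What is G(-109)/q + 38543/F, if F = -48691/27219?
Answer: -12893352417911/601333850 ≈ -21441.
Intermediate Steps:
q = -12350 (q = -12296 - 54 = -12350)
F = -48691/27219 (F = -48691*1/27219 = -48691/27219 ≈ -1.7889)
G(-109)/q + 38543/F = (-109)**3/(-12350) + 38543/(-48691/27219) = -1295029*(-1/12350) + 38543*(-27219/48691) = 1295029/12350 - 1049101917/48691 = -12893352417911/601333850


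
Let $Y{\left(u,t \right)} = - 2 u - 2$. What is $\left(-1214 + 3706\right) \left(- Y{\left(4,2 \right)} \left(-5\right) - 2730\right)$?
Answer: $-6927760$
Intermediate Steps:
$Y{\left(u,t \right)} = -2 - 2 u$
$\left(-1214 + 3706\right) \left(- Y{\left(4,2 \right)} \left(-5\right) - 2730\right) = \left(-1214 + 3706\right) \left(- (-2 - 8) \left(-5\right) - 2730\right) = 2492 \left(- (-2 - 8) \left(-5\right) - 2730\right) = 2492 \left(\left(-1\right) \left(-10\right) \left(-5\right) - 2730\right) = 2492 \left(10 \left(-5\right) - 2730\right) = 2492 \left(-50 - 2730\right) = 2492 \left(-2780\right) = -6927760$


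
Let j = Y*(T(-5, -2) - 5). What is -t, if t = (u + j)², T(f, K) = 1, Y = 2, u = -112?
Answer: -14400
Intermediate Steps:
j = -8 (j = 2*(1 - 5) = 2*(-4) = -8)
t = 14400 (t = (-112 - 8)² = (-120)² = 14400)
-t = -1*14400 = -14400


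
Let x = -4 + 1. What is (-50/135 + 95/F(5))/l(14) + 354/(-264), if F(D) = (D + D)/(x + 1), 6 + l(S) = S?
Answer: -8939/2376 ≈ -3.7622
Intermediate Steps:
x = -3
l(S) = -6 + S
F(D) = -D (F(D) = (D + D)/(-3 + 1) = (2*D)/(-2) = (2*D)*(-½) = -D)
(-50/135 + 95/F(5))/l(14) + 354/(-264) = (-50/135 + 95/((-1*5)))/(-6 + 14) + 354/(-264) = (-50*1/135 + 95/(-5))/8 + 354*(-1/264) = (-10/27 + 95*(-⅕))*(⅛) - 59/44 = (-10/27 - 19)*(⅛) - 59/44 = -523/27*⅛ - 59/44 = -523/216 - 59/44 = -8939/2376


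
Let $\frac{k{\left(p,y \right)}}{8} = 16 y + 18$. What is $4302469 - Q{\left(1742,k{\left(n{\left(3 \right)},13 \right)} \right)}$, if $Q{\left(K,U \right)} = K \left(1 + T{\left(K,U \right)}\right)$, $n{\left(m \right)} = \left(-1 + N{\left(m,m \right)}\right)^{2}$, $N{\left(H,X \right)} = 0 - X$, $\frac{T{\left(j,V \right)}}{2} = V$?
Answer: $-1998345$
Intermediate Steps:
$T{\left(j,V \right)} = 2 V$
$N{\left(H,X \right)} = - X$
$n{\left(m \right)} = \left(-1 - m\right)^{2}$
$k{\left(p,y \right)} = 144 + 128 y$ ($k{\left(p,y \right)} = 8 \left(16 y + 18\right) = 8 \left(18 + 16 y\right) = 144 + 128 y$)
$Q{\left(K,U \right)} = K \left(1 + 2 U\right)$
$4302469 - Q{\left(1742,k{\left(n{\left(3 \right)},13 \right)} \right)} = 4302469 - 1742 \left(1 + 2 \left(144 + 128 \cdot 13\right)\right) = 4302469 - 1742 \left(1 + 2 \left(144 + 1664\right)\right) = 4302469 - 1742 \left(1 + 2 \cdot 1808\right) = 4302469 - 1742 \left(1 + 3616\right) = 4302469 - 1742 \cdot 3617 = 4302469 - 6300814 = -1998345$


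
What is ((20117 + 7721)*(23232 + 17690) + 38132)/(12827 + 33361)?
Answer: 284806192/11547 ≈ 24665.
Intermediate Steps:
((20117 + 7721)*(23232 + 17690) + 38132)/(12827 + 33361) = (27838*40922 + 38132)/46188 = (1139186636 + 38132)*(1/46188) = 1139224768*(1/46188) = 284806192/11547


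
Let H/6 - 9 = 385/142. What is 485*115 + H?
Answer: 3965014/71 ≈ 55845.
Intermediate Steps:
H = 4989/71 (H = 54 + 6*(385/142) = 54 + 1155/71 = 4989/71 ≈ 70.268)
485*115 + H = 485*115 + 4989/71 = 55775 + 4989/71 = 3965014/71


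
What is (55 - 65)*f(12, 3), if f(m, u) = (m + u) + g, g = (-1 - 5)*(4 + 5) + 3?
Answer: 360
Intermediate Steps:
g = -51 (g = -6*9 + 3 = -54 + 3 = -51)
f(m, u) = -51 + m + u (f(m, u) = (m + u) - 51 = -51 + m + u)
(55 - 65)*f(12, 3) = (55 - 65)*(-51 + 12 + 3) = -10*(-36) = 360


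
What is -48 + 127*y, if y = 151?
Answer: 19129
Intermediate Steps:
-48 + 127*y = -48 + 127*151 = -48 + 19177 = 19129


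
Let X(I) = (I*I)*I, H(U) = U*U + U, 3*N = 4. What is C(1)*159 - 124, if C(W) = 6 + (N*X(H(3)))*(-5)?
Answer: -1830850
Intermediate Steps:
N = 4/3 (N = (1/3)*4 = 4/3 ≈ 1.3333)
H(U) = U + U**2 (H(U) = U**2 + U = U + U**2)
X(I) = I**3 (X(I) = I**2*I = I**3)
C(W) = -11514 (C(W) = 6 + (4*(3*(1 + 3))**3/3)*(-5) = 6 + (4*(3*4)**3/3)*(-5) = 6 + ((4/3)*12**3)*(-5) = 6 + ((4/3)*1728)*(-5) = 6 + 2304*(-5) = 6 - 11520 = -11514)
C(1)*159 - 124 = -11514*159 - 124 = -1830726 - 124 = -1830850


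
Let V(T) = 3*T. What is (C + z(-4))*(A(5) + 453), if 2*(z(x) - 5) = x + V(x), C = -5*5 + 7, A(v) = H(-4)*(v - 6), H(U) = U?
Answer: -9597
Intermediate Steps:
A(v) = 24 - 4*v (A(v) = -4*(v - 6) = -4*(-6 + v) = 24 - 4*v)
C = -18 (C = -25 + 7 = -18)
z(x) = 5 + 2*x (z(x) = 5 + (x + 3*x)/2 = 5 + (4*x)/2 = 5 + 2*x)
(C + z(-4))*(A(5) + 453) = (-18 + (5 + 2*(-4)))*((24 - 4*5) + 453) = (-18 + (5 - 8))*((24 - 20) + 453) = (-18 - 3)*(4 + 453) = -21*457 = -9597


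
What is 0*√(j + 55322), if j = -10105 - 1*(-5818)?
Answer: 0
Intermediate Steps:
j = -4287 (j = -10105 + 5818 = -4287)
0*√(j + 55322) = 0*√(-4287 + 55322) = 0*√51035 = 0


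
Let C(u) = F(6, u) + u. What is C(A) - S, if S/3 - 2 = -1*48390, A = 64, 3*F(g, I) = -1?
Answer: 435683/3 ≈ 1.4523e+5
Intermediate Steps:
F(g, I) = -⅓ (F(g, I) = (⅓)*(-1) = -⅓)
S = -145164 (S = 6 + 3*(-1*48390) = 6 + 3*(-48390) = 6 - 145170 = -145164)
C(u) = -⅓ + u
C(A) - S = (-⅓ + 64) - 1*(-145164) = 191/3 + 145164 = 435683/3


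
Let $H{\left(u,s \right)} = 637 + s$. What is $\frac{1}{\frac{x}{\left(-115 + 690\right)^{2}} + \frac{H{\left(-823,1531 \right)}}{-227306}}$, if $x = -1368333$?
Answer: $- \frac{37576523125}{155873547949} \approx -0.24107$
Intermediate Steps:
$\frac{1}{\frac{x}{\left(-115 + 690\right)^{2}} + \frac{H{\left(-823,1531 \right)}}{-227306}} = \frac{1}{- \frac{1368333}{\left(-115 + 690\right)^{2}} + \frac{637 + 1531}{-227306}} = \frac{1}{- \frac{1368333}{575^{2}} + 2168 \left(- \frac{1}{227306}\right)} = \frac{1}{- \frac{1368333}{330625} - \frac{1084}{113653}} = \frac{1}{- \frac{155873547949}{37576523125}} = - \frac{37576523125}{155873547949}$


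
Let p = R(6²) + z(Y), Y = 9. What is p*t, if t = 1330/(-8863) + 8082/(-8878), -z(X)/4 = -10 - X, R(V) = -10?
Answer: -2753470698/39342857 ≈ -69.987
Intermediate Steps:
z(X) = 40 + 4*X (z(X) = -4*(-10 - X) = 40 + 4*X)
t = -41719253/39342857 (t = 1330*(-1/8863) + 8082*(-1/8878) = -1330/8863 - 4041/4439 = -41719253/39342857 ≈ -1.0604)
p = 66 (p = -10 + (40 + 4*9) = -10 + (40 + 36) = -10 + 76 = 66)
p*t = 66*(-41719253/39342857) = -2753470698/39342857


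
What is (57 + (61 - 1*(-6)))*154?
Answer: 19096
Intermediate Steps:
(57 + (61 - 1*(-6)))*154 = (57 + (61 + 6))*154 = (57 + 67)*154 = 124*154 = 19096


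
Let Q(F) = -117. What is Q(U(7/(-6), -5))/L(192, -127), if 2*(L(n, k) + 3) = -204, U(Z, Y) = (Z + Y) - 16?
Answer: 39/35 ≈ 1.1143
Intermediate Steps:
U(Z, Y) = -16 + Y + Z (U(Z, Y) = (Y + Z) - 16 = -16 + Y + Z)
L(n, k) = -105 (L(n, k) = -3 + (½)*(-204) = -3 - 102 = -105)
Q(U(7/(-6), -5))/L(192, -127) = -117/(-105) = -117*(-1/105) = 39/35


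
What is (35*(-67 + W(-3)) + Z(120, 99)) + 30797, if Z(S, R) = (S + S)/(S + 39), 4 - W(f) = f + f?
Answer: 1526586/53 ≈ 28804.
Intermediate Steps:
W(f) = 4 - 2*f (W(f) = 4 - (f + f) = 4 - 2*f)
Z(S, R) = 2*S/(39 + S) (Z(S, R) = (2*S)/(39 + S) = 2*S/(39 + S))
(35*(-67 + W(-3)) + Z(120, 99)) + 30797 = (35*(-67 + (4 - 2*(-3))) + 2*120/(39 + 120)) + 30797 = (35*(-67 + (4 + 6)) + 2*120/159) + 30797 = (35*(-67 + 10) + 2*120*(1/159)) + 30797 = (35*(-57) + 80/53) + 30797 = (-1995 + 80/53) + 30797 = -105655/53 + 30797 = 1526586/53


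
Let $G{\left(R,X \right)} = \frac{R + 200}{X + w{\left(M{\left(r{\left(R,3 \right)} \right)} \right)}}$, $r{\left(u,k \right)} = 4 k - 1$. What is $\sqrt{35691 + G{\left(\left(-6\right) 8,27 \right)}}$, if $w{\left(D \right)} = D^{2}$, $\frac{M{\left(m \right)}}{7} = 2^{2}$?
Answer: $\frac{\sqrt{23474843483}}{811} \approx 188.92$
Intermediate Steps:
$r{\left(u,k \right)} = -1 + 4 k$
$M{\left(m \right)} = 28$ ($M{\left(m \right)} = 7 \cdot 2^{2} = 7 \cdot 4 = 28$)
$G{\left(R,X \right)} = \frac{200 + R}{784 + X}$ ($G{\left(R,X \right)} = \frac{R + 200}{X + 28^{2}} = \frac{200 + R}{X + 784} = \frac{200 + R}{784 + X}$)
$\sqrt{35691 + G{\left(\left(-6\right) 8,27 \right)}} = \sqrt{35691 + \frac{200 - 48}{784 + 27}} = \sqrt{35691 + \frac{200 - 48}{811}} = \sqrt{35691 + \frac{1}{811} \cdot 152} = \sqrt{35691 + \frac{152}{811}} = \sqrt{\frac{28945553}{811}} = \frac{\sqrt{23474843483}}{811}$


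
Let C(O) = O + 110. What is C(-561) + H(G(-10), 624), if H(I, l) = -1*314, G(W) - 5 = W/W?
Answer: -765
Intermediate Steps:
C(O) = 110 + O
G(W) = 6 (G(W) = 5 + W/W = 5 + 1 = 6)
H(I, l) = -314
C(-561) + H(G(-10), 624) = (110 - 561) - 314 = -451 - 314 = -765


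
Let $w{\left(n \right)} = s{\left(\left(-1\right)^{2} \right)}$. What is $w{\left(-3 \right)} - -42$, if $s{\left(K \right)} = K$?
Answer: $43$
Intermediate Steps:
$w{\left(n \right)} = 1$ ($w{\left(n \right)} = \left(-1\right)^{2} = 1$)
$w{\left(-3 \right)} - -42 = 1 - -42 = 1 + 42 = 43$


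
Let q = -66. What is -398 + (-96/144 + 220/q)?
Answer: -402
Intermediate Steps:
-398 + (-96/144 + 220/q) = -398 + (-96/144 + 220/(-66)) = -398 + (-96*1/144 + 220*(-1/66)) = -398 + (-2/3 - 10/3) = -398 - 4 = -402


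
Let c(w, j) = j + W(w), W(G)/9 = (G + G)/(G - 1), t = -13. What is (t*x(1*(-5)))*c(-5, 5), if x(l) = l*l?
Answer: -6500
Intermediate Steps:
W(G) = 18*G/(-1 + G) (W(G) = 9*((G + G)/(G - 1)) = 9*((2*G)/(-1 + G)) = 9*(2*G/(-1 + G)) = 18*G/(-1 + G))
c(w, j) = j + 18*w/(-1 + w)
x(l) = l**2
(t*x(1*(-5)))*c(-5, 5) = (-13*(1*(-5))**2)*((18*(-5) + 5*(-1 - 5))/(-1 - 5)) = (-13*(-5)**2)*((-90 + 5*(-6))/(-6)) = (-13*25)*(-(-90 - 30)/6) = -(-325)*(-120)/6 = -325*20 = -6500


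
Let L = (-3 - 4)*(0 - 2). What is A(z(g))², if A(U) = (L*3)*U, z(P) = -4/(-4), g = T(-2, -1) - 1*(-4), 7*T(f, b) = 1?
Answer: 1764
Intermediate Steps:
T(f, b) = ⅐ (T(f, b) = (⅐)*1 = ⅐)
g = 29/7 (g = ⅐ - 1*(-4) = ⅐ + 4 = 29/7 ≈ 4.1429)
z(P) = 1 (z(P) = -4*(-¼) = 1)
L = 14 (L = -7*(-2) = 14)
A(U) = 42*U (A(U) = (14*3)*U = 42*U)
A(z(g))² = (42*1)² = 42² = 1764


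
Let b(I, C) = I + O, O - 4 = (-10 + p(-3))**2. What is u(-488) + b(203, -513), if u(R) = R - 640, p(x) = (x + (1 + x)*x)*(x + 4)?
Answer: -872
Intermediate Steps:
p(x) = (4 + x)*(x + x*(1 + x)) (p(x) = (x + x*(1 + x))*(4 + x) = (4 + x)*(x + x*(1 + x)))
u(R) = -640 + R
O = 53 (O = 4 + (-10 - 3*(8 + (-3)**2 + 6*(-3)))**2 = 4 + (-10 - 3*(8 + 9 - 18))**2 = 4 + (-10 - 3*(-1))**2 = 4 + (-10 + 3)**2 = 4 + (-7)**2 = 4 + 49 = 53)
b(I, C) = 53 + I (b(I, C) = I + 53 = 53 + I)
u(-488) + b(203, -513) = (-640 - 488) + (53 + 203) = -1128 + 256 = -872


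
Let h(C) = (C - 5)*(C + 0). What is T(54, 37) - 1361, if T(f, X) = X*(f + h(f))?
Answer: 98539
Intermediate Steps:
h(C) = C*(-5 + C) (h(C) = (-5 + C)*C = C*(-5 + C))
T(f, X) = X*(f + f*(-5 + f))
T(54, 37) - 1361 = 37*54*(-4 + 54) - 1361 = 37*54*50 - 1361 = 99900 - 1361 = 98539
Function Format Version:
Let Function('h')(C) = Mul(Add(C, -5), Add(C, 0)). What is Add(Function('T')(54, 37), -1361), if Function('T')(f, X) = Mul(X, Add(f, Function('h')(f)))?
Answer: 98539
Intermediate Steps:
Function('h')(C) = Mul(C, Add(-5, C)) (Function('h')(C) = Mul(Add(-5, C), C) = Mul(C, Add(-5, C)))
Function('T')(f, X) = Mul(X, Add(f, Mul(f, Add(-5, f))))
Add(Function('T')(54, 37), -1361) = Add(Mul(37, 54, Add(-4, 54)), -1361) = Add(Mul(37, 54, 50), -1361) = Add(99900, -1361) = 98539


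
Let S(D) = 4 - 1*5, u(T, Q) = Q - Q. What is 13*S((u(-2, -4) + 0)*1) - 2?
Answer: -15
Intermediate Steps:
u(T, Q) = 0
S(D) = -1 (S(D) = 4 - 5 = -1)
13*S((u(-2, -4) + 0)*1) - 2 = 13*(-1) - 2 = -13 - 2 = -15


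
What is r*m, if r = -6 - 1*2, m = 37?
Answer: -296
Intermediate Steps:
r = -8 (r = -6 - 2 = -8)
r*m = -8*37 = -296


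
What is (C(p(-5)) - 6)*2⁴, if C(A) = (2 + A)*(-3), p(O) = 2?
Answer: -288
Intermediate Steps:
C(A) = -6 - 3*A
(C(p(-5)) - 6)*2⁴ = ((-6 - 3*2) - 6)*2⁴ = ((-6 - 6) - 6)*16 = (-12 - 6)*16 = -18*16 = -288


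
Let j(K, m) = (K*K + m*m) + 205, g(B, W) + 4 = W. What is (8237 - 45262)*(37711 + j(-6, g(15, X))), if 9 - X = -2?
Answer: -1406987025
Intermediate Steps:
X = 11 (X = 9 - 1*(-2) = 9 + 2 = 11)
g(B, W) = -4 + W
j(K, m) = 205 + K**2 + m**2 (j(K, m) = (K**2 + m**2) + 205 = 205 + K**2 + m**2)
(8237 - 45262)*(37711 + j(-6, g(15, X))) = (8237 - 45262)*(37711 + (205 + (-6)**2 + (-4 + 11)**2)) = -37025*(37711 + (205 + 36 + 7**2)) = -37025*(37711 + (205 + 36 + 49)) = -37025*(37711 + 290) = -37025*38001 = -1406987025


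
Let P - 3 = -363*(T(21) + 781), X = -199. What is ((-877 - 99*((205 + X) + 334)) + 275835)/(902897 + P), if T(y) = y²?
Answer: 120649/229657 ≈ 0.52534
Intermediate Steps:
P = -443583 (P = 3 - 363*(21² + 781) = 3 - 363*(441 + 781) = 3 - 363*1222 = 3 - 443586 = -443583)
((-877 - 99*((205 + X) + 334)) + 275835)/(902897 + P) = ((-877 - 99*((205 - 199) + 334)) + 275835)/(902897 - 443583) = ((-877 - 99*(6 + 334)) + 275835)/459314 = ((-877 - 99*340) + 275835)*(1/459314) = ((-877 - 33660) + 275835)*(1/459314) = (-34537 + 275835)*(1/459314) = 241298*(1/459314) = 120649/229657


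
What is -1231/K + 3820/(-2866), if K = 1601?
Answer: -4821933/2294233 ≈ -2.1018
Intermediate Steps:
-1231/K + 3820/(-2866) = -1231/1601 + 3820/(-2866) = -1231*1/1601 + 3820*(-1/2866) = -1231/1601 - 1910/1433 = -4821933/2294233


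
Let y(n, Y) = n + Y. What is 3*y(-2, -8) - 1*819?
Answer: -849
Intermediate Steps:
y(n, Y) = Y + n
3*y(-2, -8) - 1*819 = 3*(-8 - 2) - 1*819 = 3*(-10) - 819 = -30 - 819 = -849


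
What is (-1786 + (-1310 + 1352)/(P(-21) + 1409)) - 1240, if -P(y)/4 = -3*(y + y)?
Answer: -2738488/905 ≈ -3026.0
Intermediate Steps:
P(y) = 24*y (P(y) = -(-12)*(y + y) = -(-12)*2*y = -(-24)*y = 24*y)
(-1786 + (-1310 + 1352)/(P(-21) + 1409)) - 1240 = (-1786 + (-1310 + 1352)/(24*(-21) + 1409)) - 1240 = (-1786 + 42/(-504 + 1409)) - 1240 = (-1786 + 42/905) - 1240 = -1616288/905 - 1240 = -2738488/905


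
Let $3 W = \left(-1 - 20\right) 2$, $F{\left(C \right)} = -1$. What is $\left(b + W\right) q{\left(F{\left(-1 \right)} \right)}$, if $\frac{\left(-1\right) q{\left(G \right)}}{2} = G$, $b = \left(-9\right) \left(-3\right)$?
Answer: $26$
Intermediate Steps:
$W = -14$ ($W = \frac{\left(-1 - 20\right) 2}{3} = \frac{\left(-21\right) 2}{3} = \frac{1}{3} \left(-42\right) = -14$)
$b = 27$
$q{\left(G \right)} = - 2 G$
$\left(b + W\right) q{\left(F{\left(-1 \right)} \right)} = \left(27 - 14\right) \left(\left(-2\right) \left(-1\right)\right) = 13 \cdot 2 = 26$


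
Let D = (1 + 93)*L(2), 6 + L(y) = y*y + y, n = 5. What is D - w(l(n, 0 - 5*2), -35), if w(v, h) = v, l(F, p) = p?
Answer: 10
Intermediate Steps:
L(y) = -6 + y + y² (L(y) = -6 + (y*y + y) = -6 + (y² + y) = -6 + (y + y²) = -6 + y + y²)
D = 0 (D = (1 + 93)*(-6 + 2 + 2²) = 94*(-6 + 2 + 4) = 94*0 = 0)
D - w(l(n, 0 - 5*2), -35) = 0 - (0 - 5*2) = 0 - (0 - 10) = 0 - 1*(-10) = 0 + 10 = 10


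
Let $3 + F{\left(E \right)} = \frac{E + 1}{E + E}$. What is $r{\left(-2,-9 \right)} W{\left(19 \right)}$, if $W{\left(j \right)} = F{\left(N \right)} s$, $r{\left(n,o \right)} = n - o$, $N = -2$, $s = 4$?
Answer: $-77$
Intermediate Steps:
$F{\left(E \right)} = -3 + \frac{1 + E}{2 E}$ ($F{\left(E \right)} = -3 + \frac{E + 1}{E + E} = -3 + \frac{1 + E}{2 E}$)
$W{\left(j \right)} = -11$ ($W{\left(j \right)} = \frac{1 - -10}{2 \left(-2\right)} 4 = \frac{1}{2} \left(- \frac{1}{2}\right) \left(1 + 10\right) 4 = \frac{1}{2} \left(- \frac{1}{2}\right) 11 \cdot 4 = \left(- \frac{11}{4}\right) 4 = -11$)
$r{\left(-2,-9 \right)} W{\left(19 \right)} = \left(-2 - -9\right) \left(-11\right) = \left(-2 + 9\right) \left(-11\right) = 7 \left(-11\right) = -77$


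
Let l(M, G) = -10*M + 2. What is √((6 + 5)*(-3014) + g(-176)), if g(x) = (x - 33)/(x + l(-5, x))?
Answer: I*√127437497/62 ≈ 182.08*I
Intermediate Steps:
l(M, G) = 2 - 10*M
g(x) = (-33 + x)/(52 + x) (g(x) = (x - 33)/(x + (2 - 10*(-5))) = (-33 + x)/(x + (2 + 50)) = (-33 + x)/(x + 52) = (-33 + x)/(52 + x))
√((6 + 5)*(-3014) + g(-176)) = √((6 + 5)*(-3014) + (-33 - 176)/(52 - 176)) = √(11*(-3014) - 209/(-124)) = √(-33154 - 1/124*(-209)) = √(-33154 + 209/124) = √(-4110887/124) = I*√127437497/62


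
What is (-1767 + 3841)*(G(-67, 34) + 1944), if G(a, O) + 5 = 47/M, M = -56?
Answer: 112552869/28 ≈ 4.0197e+6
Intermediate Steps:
G(a, O) = -327/56 (G(a, O) = -5 + 47/(-56) = -5 + 47*(-1/56) = -5 - 47/56 = -327/56)
(-1767 + 3841)*(G(-67, 34) + 1944) = (-1767 + 3841)*(-327/56 + 1944) = 2074*(108537/56) = 112552869/28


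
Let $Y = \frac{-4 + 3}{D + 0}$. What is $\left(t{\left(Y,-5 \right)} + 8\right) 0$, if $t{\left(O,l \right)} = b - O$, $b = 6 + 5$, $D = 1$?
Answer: $0$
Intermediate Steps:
$Y = -1$ ($Y = \frac{-4 + 3}{1 + 0} = - 1^{-1} = \left(-1\right) 1 = -1$)
$b = 11$
$t{\left(O,l \right)} = 11 - O$
$\left(t{\left(Y,-5 \right)} + 8\right) 0 = \left(\left(11 - -1\right) + 8\right) 0 = \left(\left(11 + 1\right) + 8\right) 0 = \left(12 + 8\right) 0 = 20 \cdot 0 = 0$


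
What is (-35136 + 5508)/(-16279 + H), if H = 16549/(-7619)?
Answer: 1980138/1088125 ≈ 1.8198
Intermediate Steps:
H = -871/401 (H = 16549*(-1/7619) = -871/401 ≈ -2.1721)
(-35136 + 5508)/(-16279 + H) = (-35136 + 5508)/(-16279 - 871/401) = -29628/(-6528750/401) = -29628*(-401/6528750) = 1980138/1088125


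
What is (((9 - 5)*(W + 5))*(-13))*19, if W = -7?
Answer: 1976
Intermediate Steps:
(((9 - 5)*(W + 5))*(-13))*19 = (((9 - 5)*(-7 + 5))*(-13))*19 = ((4*(-2))*(-13))*19 = -8*(-13)*19 = 104*19 = 1976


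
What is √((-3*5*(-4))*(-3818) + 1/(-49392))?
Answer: I*√79203035527/588 ≈ 478.62*I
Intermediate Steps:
√((-3*5*(-4))*(-3818) + 1/(-49392)) = √(-15*(-4)*(-3818) - 1/49392) = √(60*(-3818) - 1/49392) = √(-229080 - 1/49392) = √(-11314719361/49392) = I*√79203035527/588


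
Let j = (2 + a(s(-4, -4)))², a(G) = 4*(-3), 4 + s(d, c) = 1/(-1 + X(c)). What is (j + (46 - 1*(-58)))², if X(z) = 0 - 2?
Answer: 41616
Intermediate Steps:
X(z) = -2
s(d, c) = -13/3 (s(d, c) = -4 + 1/(-1 - 2) = -4 + 1/(-3) = -4 - ⅓ = -13/3)
a(G) = -12
j = 100 (j = (2 - 12)² = (-10)² = 100)
(j + (46 - 1*(-58)))² = (100 + (46 - 1*(-58)))² = (100 + (46 + 58))² = (100 + 104)² = 204² = 41616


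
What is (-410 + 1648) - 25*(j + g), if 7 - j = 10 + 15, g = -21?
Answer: 2213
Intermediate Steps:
j = -18 (j = 7 - (10 + 15) = 7 - 1*25 = 7 - 25 = -18)
(-410 + 1648) - 25*(j + g) = (-410 + 1648) - 25*(-18 - 21) = 1238 - 25*(-39) = 1238 + 975 = 2213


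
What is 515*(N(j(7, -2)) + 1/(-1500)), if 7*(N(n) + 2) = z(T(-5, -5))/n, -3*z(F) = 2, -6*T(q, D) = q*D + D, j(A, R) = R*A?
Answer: -15094547/14700 ≈ -1026.8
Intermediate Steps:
j(A, R) = A*R
T(q, D) = -D/6 - D*q/6 (T(q, D) = -(q*D + D)/6 = -(D*q + D)/6 = -(D + D*q)/6 = -D/6 - D*q/6)
z(F) = -2/3 (z(F) = -1/3*2 = -2/3)
N(n) = -2 - 2/(21*n) (N(n) = -2 + (-2/(3*n))/7 = -2 - 2/(21*n))
515*(N(j(7, -2)) + 1/(-1500)) = 515*((-2 - 2/(21*(7*(-2)))) + 1/(-1500)) = 515*((-2 - 2/21/(-14)) - 1/1500) = 515*((-2 - 2/21*(-1/14)) - 1/1500) = 515*((-2 + 1/147) - 1/1500) = 515*(-293/147 - 1/1500) = 515*(-146549/73500) = -15094547/14700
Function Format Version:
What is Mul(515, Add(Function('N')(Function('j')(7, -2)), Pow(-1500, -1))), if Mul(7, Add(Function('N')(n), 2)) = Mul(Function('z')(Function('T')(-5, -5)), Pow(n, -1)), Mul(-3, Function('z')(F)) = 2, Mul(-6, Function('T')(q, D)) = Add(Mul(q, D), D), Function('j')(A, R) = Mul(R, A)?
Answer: Rational(-15094547, 14700) ≈ -1026.8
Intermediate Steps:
Function('j')(A, R) = Mul(A, R)
Function('T')(q, D) = Add(Mul(Rational(-1, 6), D), Mul(Rational(-1, 6), D, q)) (Function('T')(q, D) = Mul(Rational(-1, 6), Add(Mul(q, D), D)) = Mul(Rational(-1, 6), Add(Mul(D, q), D)) = Mul(Rational(-1, 6), Add(D, Mul(D, q))) = Add(Mul(Rational(-1, 6), D), Mul(Rational(-1, 6), D, q)))
Function('z')(F) = Rational(-2, 3) (Function('z')(F) = Mul(Rational(-1, 3), 2) = Rational(-2, 3))
Function('N')(n) = Add(-2, Mul(Rational(-2, 21), Pow(n, -1))) (Function('N')(n) = Add(-2, Mul(Rational(1, 7), Mul(Rational(-2, 3), Pow(n, -1)))) = Add(-2, Mul(Rational(-2, 21), Pow(n, -1))))
Mul(515, Add(Function('N')(Function('j')(7, -2)), Pow(-1500, -1))) = Mul(515, Add(Add(-2, Mul(Rational(-2, 21), Pow(Mul(7, -2), -1))), Pow(-1500, -1))) = Mul(515, Add(Add(-2, Mul(Rational(-2, 21), Pow(-14, -1))), Rational(-1, 1500))) = Mul(515, Add(Add(-2, Mul(Rational(-2, 21), Rational(-1, 14))), Rational(-1, 1500))) = Mul(515, Add(Add(-2, Rational(1, 147)), Rational(-1, 1500))) = Mul(515, Add(Rational(-293, 147), Rational(-1, 1500))) = Mul(515, Rational(-146549, 73500)) = Rational(-15094547, 14700)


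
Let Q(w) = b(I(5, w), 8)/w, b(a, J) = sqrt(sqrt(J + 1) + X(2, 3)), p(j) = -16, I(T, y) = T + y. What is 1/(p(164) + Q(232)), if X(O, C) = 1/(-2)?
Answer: -1722368/27557883 - 232*sqrt(10)/27557883 ≈ -0.062527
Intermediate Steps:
X(O, C) = -1/2
b(a, J) = sqrt(-1/2 + sqrt(1 + J)) (b(a, J) = sqrt(sqrt(J + 1) - 1/2) = sqrt(sqrt(1 + J) - 1/2) = sqrt(-1/2 + sqrt(1 + J)))
Q(w) = sqrt(10)/(2*w) (Q(w) = (sqrt(-2 + 4*sqrt(1 + 8))/2)/w = (sqrt(-2 + 4*sqrt(9))/2)/w = (sqrt(-2 + 4*3)/2)/w = (sqrt(-2 + 12)/2)/w = (sqrt(10)/2)/w = sqrt(10)/(2*w))
1/(p(164) + Q(232)) = 1/(-16 + (1/2)*sqrt(10)/232) = 1/(-16 + (1/2)*sqrt(10)*(1/232)) = 1/(-16 + sqrt(10)/464)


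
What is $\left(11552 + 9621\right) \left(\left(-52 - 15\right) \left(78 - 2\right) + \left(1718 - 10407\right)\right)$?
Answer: $-291785113$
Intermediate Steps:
$\left(11552 + 9621\right) \left(\left(-52 - 15\right) \left(78 - 2\right) + \left(1718 - 10407\right)\right) = 21173 \left(\left(-67\right) 76 + \left(1718 - 10407\right)\right) = 21173 \left(-5092 - 8689\right) = 21173 \left(-13781\right) = -291785113$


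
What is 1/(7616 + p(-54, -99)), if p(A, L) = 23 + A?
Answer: 1/7585 ≈ 0.00013184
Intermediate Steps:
1/(7616 + p(-54, -99)) = 1/(7616 + (23 - 54)) = 1/(7616 - 31) = 1/7585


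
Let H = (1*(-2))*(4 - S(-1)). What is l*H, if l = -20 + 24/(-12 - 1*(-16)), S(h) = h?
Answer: 140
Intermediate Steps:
l = -14 (l = -20 + 24/(-12 + 16) = -20 + 24/4 = -20 + 24*(1/4) = -20 + 6 = -14)
H = -10 (H = (1*(-2))*(4 - 1*(-1)) = -2*(4 + 1) = -2*5 = -10)
l*H = -14*(-10) = 140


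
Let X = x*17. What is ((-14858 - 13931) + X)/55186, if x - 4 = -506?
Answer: -37323/55186 ≈ -0.67631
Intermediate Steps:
x = -502 (x = 4 - 506 = -502)
X = -8534 (X = -502*17 = -8534)
((-14858 - 13931) + X)/55186 = ((-14858 - 13931) - 8534)/55186 = (-28789 - 8534)*(1/55186) = -37323*1/55186 = -37323/55186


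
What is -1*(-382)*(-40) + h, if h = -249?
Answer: -15529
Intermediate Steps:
-1*(-382)*(-40) + h = -1*(-382)*(-40) - 249 = 382*(-40) - 249 = -15280 - 249 = -15529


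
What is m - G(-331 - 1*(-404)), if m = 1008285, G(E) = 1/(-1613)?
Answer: 1626363706/1613 ≈ 1.0083e+6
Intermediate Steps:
G(E) = -1/1613
m - G(-331 - 1*(-404)) = 1008285 - 1*(-1/1613) = 1008285 + 1/1613 = 1626363706/1613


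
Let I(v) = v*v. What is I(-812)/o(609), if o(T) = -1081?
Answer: -659344/1081 ≈ -609.94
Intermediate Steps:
I(v) = v²
I(-812)/o(609) = (-812)²/(-1081) = 659344*(-1/1081) = -659344/1081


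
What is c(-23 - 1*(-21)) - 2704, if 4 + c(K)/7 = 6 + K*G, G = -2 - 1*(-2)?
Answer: -2690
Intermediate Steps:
G = 0 (G = -2 + 2 = 0)
c(K) = 14 (c(K) = -28 + 7*(6 + K*0) = -28 + 7*(6 + 0) = -28 + 7*6 = -28 + 42 = 14)
c(-23 - 1*(-21)) - 2704 = 14 - 2704 = -2690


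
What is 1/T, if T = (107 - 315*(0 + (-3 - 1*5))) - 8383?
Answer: -1/5756 ≈ -0.00017373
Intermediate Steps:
T = -5756 (T = (107 - 315*(0 + (-3 - 5))) - 8383 = (107 - 315*(0 - 8)) - 8383 = (107 - 315*(-8)) - 8383 = (107 - 105*(-24)) - 8383 = (107 + 2520) - 8383 = 2627 - 8383 = -5756)
1/T = 1/(-5756) = -1/5756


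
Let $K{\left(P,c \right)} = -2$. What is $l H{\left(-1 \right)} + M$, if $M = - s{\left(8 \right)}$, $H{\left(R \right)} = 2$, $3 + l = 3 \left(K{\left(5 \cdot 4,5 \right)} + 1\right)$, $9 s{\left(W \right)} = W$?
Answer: $- \frac{116}{9} \approx -12.889$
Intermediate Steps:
$s{\left(W \right)} = \frac{W}{9}$
$l = -6$ ($l = -3 + 3 \left(-2 + 1\right) = -3 + 3 \left(-1\right) = -3 - 3 = -6$)
$M = - \frac{8}{9} \approx -0.88889$
$l H{\left(-1 \right)} + M = \left(-6\right) 2 - \frac{8}{9} = -12 - \frac{8}{9} = - \frac{116}{9}$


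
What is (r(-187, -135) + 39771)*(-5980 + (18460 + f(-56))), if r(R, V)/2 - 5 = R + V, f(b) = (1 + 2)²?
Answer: 488781993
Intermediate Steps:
f(b) = 9 (f(b) = 3² = 9)
r(R, V) = 10 + 2*R + 2*V (r(R, V) = 10 + 2*(R + V) = 10 + (2*R + 2*V) = 10 + 2*R + 2*V)
(r(-187, -135) + 39771)*(-5980 + (18460 + f(-56))) = ((10 + 2*(-187) + 2*(-135)) + 39771)*(-5980 + (18460 + 9)) = ((10 - 374 - 270) + 39771)*(-5980 + 18469) = (-634 + 39771)*12489 = 39137*12489 = 488781993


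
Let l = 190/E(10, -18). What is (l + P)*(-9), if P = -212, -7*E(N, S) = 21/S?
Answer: -8352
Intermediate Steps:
E(N, S) = -3/S
l = 1140 (l = 190/((-3/(-18))) = 190/((-3*(-1/18))) = 190/(1/6) = 190*6 = 1140)
(l + P)*(-9) = (1140 - 212)*(-9) = 928*(-9) = -8352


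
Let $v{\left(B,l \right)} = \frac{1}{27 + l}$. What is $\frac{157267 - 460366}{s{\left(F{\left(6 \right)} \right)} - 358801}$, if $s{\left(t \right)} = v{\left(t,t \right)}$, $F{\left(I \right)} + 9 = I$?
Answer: $\frac{7274376}{8611223} \approx 0.84476$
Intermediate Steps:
$F{\left(I \right)} = -9 + I$
$s{\left(t \right)} = \frac{1}{27 + t}$
$\frac{157267 - 460366}{s{\left(F{\left(6 \right)} \right)} - 358801} = \frac{157267 - 460366}{\frac{1}{27 + \left(-9 + 6\right)} - 358801} = - \frac{303099}{\frac{1}{27 - 3} - 358801} = - \frac{303099}{\frac{1}{24} - 358801} = - \frac{303099}{- \frac{8611223}{24}} = \left(-303099\right) \left(- \frac{24}{8611223}\right) = \frac{7274376}{8611223}$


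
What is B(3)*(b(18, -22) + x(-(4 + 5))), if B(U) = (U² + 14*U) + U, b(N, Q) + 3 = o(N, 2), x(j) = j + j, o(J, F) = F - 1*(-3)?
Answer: -864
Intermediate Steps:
o(J, F) = 3 + F (o(J, F) = F + 3 = 3 + F)
x(j) = 2*j
b(N, Q) = 2 (b(N, Q) = -3 + (3 + 2) = -3 + 5 = 2)
B(U) = U² + 15*U
B(3)*(b(18, -22) + x(-(4 + 5))) = (3*(15 + 3))*(2 + 2*(-(4 + 5))) = (3*18)*(2 + 2*(-1*9)) = 54*(2 + 2*(-9)) = 54*(2 - 18) = 54*(-16) = -864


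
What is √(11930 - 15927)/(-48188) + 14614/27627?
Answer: 14614/27627 - I*√3997/48188 ≈ 0.52898 - 0.001312*I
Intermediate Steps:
√(11930 - 15927)/(-48188) + 14614/27627 = √(-3997)*(-1/48188) + 14614*(1/27627) = (I*√3997)*(-1/48188) + 14614/27627 = -I*√3997/48188 + 14614/27627 = 14614/27627 - I*√3997/48188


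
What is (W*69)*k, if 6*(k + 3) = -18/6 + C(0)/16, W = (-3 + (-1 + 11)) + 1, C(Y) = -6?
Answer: -3933/2 ≈ -1966.5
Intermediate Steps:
W = 8 (W = (-3 + 10) + 1 = 7 + 1 = 8)
k = -57/16 (k = -3 + (-18/6 - 6/16)/6 = -3 + (-18*⅙ - 6*1/16)/6 = -3 + (-3 - 3/8)/6 = -3 + (⅙)*(-27/8) = -3 - 9/16 = -57/16 ≈ -3.5625)
(W*69)*k = (8*69)*(-57/16) = 552*(-57/16) = -3933/2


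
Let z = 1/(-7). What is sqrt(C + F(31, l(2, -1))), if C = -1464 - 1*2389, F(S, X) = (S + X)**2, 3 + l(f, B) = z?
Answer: 2*I*sqrt(37693)/7 ≈ 55.471*I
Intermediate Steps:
z = -1/7 ≈ -0.14286
l(f, B) = -22/7 (l(f, B) = -3 - 1/7 = -22/7)
C = -3853 (C = -1464 - 2389 = -3853)
sqrt(C + F(31, l(2, -1))) = sqrt(-3853 + (31 - 22/7)**2) = sqrt(-3853 + (195/7)**2) = sqrt(-3853 + 38025/49) = sqrt(-150772/49) = 2*I*sqrt(37693)/7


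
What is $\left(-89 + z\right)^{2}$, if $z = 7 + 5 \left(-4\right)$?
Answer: $10404$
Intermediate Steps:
$z = -13$ ($z = 7 - 20 = -13$)
$\left(-89 + z\right)^{2} = \left(-89 - 13\right)^{2} = \left(-102\right)^{2} = 10404$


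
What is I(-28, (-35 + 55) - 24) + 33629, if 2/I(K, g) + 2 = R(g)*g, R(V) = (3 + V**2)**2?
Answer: 24313766/723 ≈ 33629.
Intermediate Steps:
I(K, g) = 2/(-2 + g*(3 + g**2)**2) (I(K, g) = 2/(-2 + (3 + g**2)**2*g) = 2/(-2 + g*(3 + g**2)**2))
I(-28, (-35 + 55) - 24) + 33629 = 2/(-2 + ((-35 + 55) - 24)*(3 + ((-35 + 55) - 24)**2)**2) + 33629 = 2/(-2 + (20 - 24)*(3 + (20 - 24)**2)**2) + 33629 = 2/(-2 - 4*(3 + (-4)**2)**2) + 33629 = 2/(-2 - 4*(3 + 16)**2) + 33629 = 2/(-2 - 4*19**2) + 33629 = 2/(-2 - 4*361) + 33629 = 2/(-2 - 1444) + 33629 = 2/(-1446) + 33629 = 2*(-1/1446) + 33629 = -1/723 + 33629 = 24313766/723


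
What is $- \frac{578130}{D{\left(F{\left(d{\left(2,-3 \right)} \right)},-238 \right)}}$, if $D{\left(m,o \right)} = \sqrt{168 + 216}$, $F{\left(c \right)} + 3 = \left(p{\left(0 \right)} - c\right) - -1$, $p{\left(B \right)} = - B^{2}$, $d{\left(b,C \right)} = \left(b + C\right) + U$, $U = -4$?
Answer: $- \frac{96355 \sqrt{6}}{8} \approx -29503.0$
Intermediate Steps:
$d{\left(b,C \right)} = -4 + C + b$ ($d{\left(b,C \right)} = \left(b + C\right) - 4 = \left(C + b\right) - 4 = -4 + C + b$)
$F{\left(c \right)} = -2 - c$ ($F{\left(c \right)} = -3 - \left(-1 + c\right) = -2 - c$)
$D{\left(m,o \right)} = 8 \sqrt{6}$ ($D{\left(m,o \right)} = \sqrt{384} = 8 \sqrt{6}$)
$- \frac{578130}{D{\left(F{\left(d{\left(2,-3 \right)} \right)},-238 \right)}} = - \frac{578130}{8 \sqrt{6}} = - 578130 \frac{\sqrt{6}}{48} = - \frac{96355 \sqrt{6}}{8}$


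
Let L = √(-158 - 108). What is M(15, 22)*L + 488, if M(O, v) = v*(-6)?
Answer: 488 - 132*I*√266 ≈ 488.0 - 2152.9*I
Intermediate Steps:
M(O, v) = -6*v
L = I*√266 (L = √(-266) = I*√266 ≈ 16.31*I)
M(15, 22)*L + 488 = (-6*22)*(I*√266) + 488 = -132*I*√266 + 488 = 488 - 132*I*√266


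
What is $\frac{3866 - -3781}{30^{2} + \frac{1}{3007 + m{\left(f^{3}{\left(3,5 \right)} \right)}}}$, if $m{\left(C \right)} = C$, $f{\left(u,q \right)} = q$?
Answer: $\frac{23950404}{2818801} \approx 8.4967$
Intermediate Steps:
$\frac{3866 - -3781}{30^{2} + \frac{1}{3007 + m{\left(f^{3}{\left(3,5 \right)} \right)}}} = \frac{3866 - -3781}{30^{2} + \frac{1}{3007 + 5^{3}}} = \frac{3866 + 3781}{900 + \frac{1}{3007 + 125}} = \frac{7647}{900 + \frac{1}{3132}} = \frac{7647}{\frac{2818801}{3132}} = 7647 \cdot \frac{3132}{2818801} = \frac{23950404}{2818801}$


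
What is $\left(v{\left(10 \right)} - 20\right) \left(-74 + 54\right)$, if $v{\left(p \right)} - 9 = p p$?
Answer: $-1780$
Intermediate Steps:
$v{\left(p \right)} = 9 + p^{2}$ ($v{\left(p \right)} = 9 + p p = 9 + p^{2}$)
$\left(v{\left(10 \right)} - 20\right) \left(-74 + 54\right) = \left(\left(9 + 10^{2}\right) - 20\right) \left(-74 + 54\right) = \left(\left(9 + 100\right) - 20\right) \left(-20\right) = \left(109 - 20\right) \left(-20\right) = 89 \left(-20\right) = -1780$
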